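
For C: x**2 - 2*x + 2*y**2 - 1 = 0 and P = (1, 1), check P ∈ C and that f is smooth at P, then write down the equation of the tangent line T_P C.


Tangent line at P: 4*y - 4 = 0.

Step 1: f(1, 1) = 0, so P lies on C.
Step 2: partial derivatives
  f_x(x, y) = 2*x - 2, f_y(x, y) = 4*y.
  f_x(P) = 0, f_y(P) = 4 (gradient nonzero, so P is smooth).
Step 3: tangent line at P: 0·(x − 1) + 4·(y − 1) = 0.
Expanding: 4*y - 4 = 0.


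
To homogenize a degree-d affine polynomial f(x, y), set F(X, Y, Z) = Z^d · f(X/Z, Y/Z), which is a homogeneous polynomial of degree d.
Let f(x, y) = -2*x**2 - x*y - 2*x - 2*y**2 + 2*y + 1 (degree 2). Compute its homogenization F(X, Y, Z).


F(X, Y, Z) = -2*X**2 - X*Y - 2*X*Z - 2*Y**2 + 2*Y*Z + Z**2

deg(f) = 2.
Substitute x = X/Z, y = Y/Z into f, then multiply by Z^2.
  monomial -2·x^2·y^0 ↦ -2·X^2·Y^0·Z^0.
  monomial -1·x^1·y^1 ↦ -1·X^1·Y^1·Z^0.
  monomial -2·x^1·y^0 ↦ -2·X^1·Y^0·Z^1.
  monomial -2·x^0·y^2 ↦ -2·X^0·Y^2·Z^0.
  monomial 2·x^0·y^1 ↦ 2·X^0·Y^1·Z^1.
  monomial 1·x^0·y^0 ↦ 1·X^0·Y^0·Z^2.
Collecting: F(X, Y, Z) = -2*X**2 - X*Y - 2*X*Z - 2*Y**2 + 2*Y*Z + Z**2.


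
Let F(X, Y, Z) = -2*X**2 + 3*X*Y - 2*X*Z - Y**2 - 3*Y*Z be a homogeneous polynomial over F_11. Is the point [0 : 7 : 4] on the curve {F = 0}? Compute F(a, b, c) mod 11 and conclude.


F(0,7,4) ≡ 10 (mod 11); P is NOT on the curve.

Evaluate F(0, 7, 4) term-by-term (mod 11).
  -2*X**2 ↦ -2·0·1·1 = 0
  3*X*Y ↦ 3·0·7·1 = 0
  -2*X*Z ↦ -2·0·1·4 = 0
  -Y**2 ↦ -1·1·49·1 = -49
  -3*Y*Z ↦ -3·1·7·4 = -84
Sum: F(0, 7, 4) = (0) + (0) + (0) + (-49) + (-84) = -133.
Reducing mod 11: -133 ≡ 10 (mod 11).
Since F(a, b, c) ≡ 10 ≠ 0 (mod 11), P does NOT lie on the curve.


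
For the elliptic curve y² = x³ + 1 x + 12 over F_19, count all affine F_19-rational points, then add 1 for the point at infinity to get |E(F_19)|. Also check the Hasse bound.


Affine points = {(3, 2), (3, 17), (4, 2), (4, 17), (5, 3), (5, 16), (6, 5), (6, 14), (7, 1), (7, 18), (8, 0), (9, 3), (9, 16), (11, 9), (11, 10), (12, 2), (12, 17), (15, 1), (15, 18), (16, 1), (16, 18)}; affine count = 21; |E(F_19)| = 22.

Discriminant check: Δ ∝ 4a³ + 27b² = 4·1³ + 27·12² = 4·1 + 27·144 ≡ 16 (mod 19). Nonzero ⇒ E is nonsingular.
For each x ∈ F_19, compute rhs = x³ + 1·x + 12 mod 19, then count y ∈ F_19 with y² ≡ rhs.
  x = 0: rhs = 12, matching y values: none (0 points).
  x = 1: rhs = 14, matching y values: none (0 points).
  x = 2: rhs = 3, matching y values: none (0 points).
  x = 3: rhs = 4, matching y values: 2, 17 (2 points).
  x = 4: rhs = 4, matching y values: 2, 17 (2 points).
  x = 5: rhs = 9, matching y values: 3, 16 (2 points).
  x = 6: rhs = 6, matching y values: 5, 14 (2 points).
  x = 7: rhs = 1, matching y values: 1, 18 (2 points).
  x = 8: rhs = 0, matching y values: 0 (1 points).
  x = 9: rhs = 9, matching y values: 3, 16 (2 points).
  x = 10: rhs = 15, matching y values: none (0 points).
  x = 11: rhs = 5, matching y values: 9, 10 (2 points).
  x = 12: rhs = 4, matching y values: 2, 17 (2 points).
  x = 13: rhs = 18, matching y values: none (0 points).
  x = 14: rhs = 15, matching y values: none (0 points).
  x = 15: rhs = 1, matching y values: 1, 18 (2 points).
  x = 16: rhs = 1, matching y values: 1, 18 (2 points).
  x = 17: rhs = 2, matching y values: none (0 points).
  x = 18: rhs = 10, matching y values: none (0 points).
Total affine count: 21.
Full point count |E(F_19)| = 21 + 1 = 22.
Hasse bound: |22 − (19+1)| = |2| = 2 ≤ 2√19 ≈ 8.7178 ✓.


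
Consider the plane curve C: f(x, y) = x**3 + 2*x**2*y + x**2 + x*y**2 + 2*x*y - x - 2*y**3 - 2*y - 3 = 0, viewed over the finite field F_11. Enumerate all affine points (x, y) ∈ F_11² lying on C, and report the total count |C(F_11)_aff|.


Affine F_11-points: {(1, 8), (2, 5), (2, 9), (6, 4), (8, 4), (8, 7), (10, 4)}; count = 7.

For each of the 121 pairs (x, y) ∈ F_11², evaluate f(x, y) mod 11. Record the zeros.
  x = 0: [0↦8, 1↦4, 2↦10, 3↦3, 4↦4, 5↦1, 6↦4, 7↦1, 8↦2, 9↦6, 10↦1]  zeros at y ∈ ∅
  x = 1: [0↦9, 1↦10, 2↦1, 3↦3, 4↦4, 5↦3, 6↦10, 7↦2, 8↦0, 9↦3, 10↦10]  zeros at y ∈ {8}
  x = 2: [0↦7, 1↦6, 2↦8, 3↦1, 4↦6, 5↦0, 6↦4, 7↦6, 8↦5, 9↦0, 10↦1]  zeros at y ∈ {5, 9}
  x = 3: [0↦8, 1↦9, 2↦4, 3↦3, 4↦5, 5↦9, 6↦3, 7↦8, 8↦1, 9↦3, 10↦2]  zeros at y ∈ ∅
  x = 4: [0↦7, 1↦3, 2↦6, 3↦4, 4↦7, 5↦3, 6↦2, 7↦3, 8↦5, 9↦7, 10↦8]  zeros at y ∈ ∅
  x = 5: [0↦10, 1↦5, 2↦9, 3↦10, 4↦7, 5↦10, 6↦7, 7↦8, 8↦1, 9↦7, 10↦3]  zeros at y ∈ ∅
  x = 6: [0↦1, 1↦10, 2↦8, 3↦5, 4↦0, 5↦3, 6↦2, 7↦7, 8↦6, 9↦9, 10↦4]  zeros at y ∈ {4}
  x = 7: [0↦8, 1↦2, 2↦9, 3↦6, 4↦3, 5↦10, 6↦4, 7↦6, 8↦4, 9↦8, 10↦6]  zeros at y ∈ ∅
  x = 8: [0↦4, 1↦9, 2↦7, 3↦8, 4↦0, 5↦4, 6↦8, 7↦0, 8↦1, 9↦10, 10↦4]  zeros at y ∈ {4, 7}
  x = 9: [0↦6, 1↦4, 2↦8, 3↦6, 4↦8, 5↦2, 6↦9, 7↦6, 8↦3, 9↦10, 10↦4]  zeros at y ∈ ∅
  x = 10: [0↦9, 1↦4, 2↦7, 3↦6, 4↦0, 5↦10, 6↦2, 7↦8, 8↦5, 9↦3, 10↦1]  zeros at y ∈ {4}
Collecting zeros: affine points = {(1, 8), (2, 5), (2, 9), (6, 4), (8, 4), (8, 7), (10, 4)}.
Total count |C(F_11)_aff| = 7.


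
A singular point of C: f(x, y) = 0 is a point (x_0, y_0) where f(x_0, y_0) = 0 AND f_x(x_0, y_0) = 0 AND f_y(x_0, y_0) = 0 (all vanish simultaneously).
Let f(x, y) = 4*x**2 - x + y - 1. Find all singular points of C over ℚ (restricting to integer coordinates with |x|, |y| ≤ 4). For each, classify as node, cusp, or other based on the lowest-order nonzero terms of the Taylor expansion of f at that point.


No singular points in the scanned grid; C is smooth there.

Compute partial derivatives:
  f_x = 8*x - 1.
  f_y = 1.
f_y = 1 is a nonzero constant, so f_y never vanishes: no point (x, y) can satisfy f = f_x = f_y = 0. In particular no (x, y) ∈ {−4, ..., 4}² is singular; the curve is smooth.


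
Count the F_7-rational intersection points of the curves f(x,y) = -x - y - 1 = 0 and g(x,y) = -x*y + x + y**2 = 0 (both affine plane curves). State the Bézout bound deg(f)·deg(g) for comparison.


Common zeros: {(1, 5), (4, 2)}; count = 2; Bézout bound = 2.

deg(f) = 1, deg(g) = 2, so Bézout bound = 2.
Scan x ∈ F_7. For each x, list the y ∈ F_7 with f(x, y) ≡ 0 and those with g(x, y) ≡ 0 (mod 7); the common zeros in that column are the intersection.
  x = 0: f ≡ 0 at y ∈ {6}; g ≡ 0 at y ∈ {0}; common: ∅.
  x = 1: f ≡ 0 at y ∈ {5}; g ≡ 0 at y ∈ {3, 5}; common: {5}.
  x = 2: f ≡ 0 at y ∈ {4}; g ≡ 0 at y ∈ ∅; common: ∅.
  x = 3: f ≡ 0 at y ∈ {3}; g ≡ 0 at y ∈ {4, 6}; common: ∅.
  x = 4: f ≡ 0 at y ∈ {2}; g ≡ 0 at y ∈ {2}; common: {2}.
  x = 5: f ≡ 0 at y ∈ {1}; g ≡ 0 at y ∈ ∅; common: ∅.
  x = 6: f ≡ 0 at y ∈ {0}; g ≡ 0 at y ∈ ∅; common: ∅.
Collecting: common zeros = {(1, 5), (4, 2)}, so the count is 2.
Comparison with the Bézout bound: 2 ≤ 2 = deg(f)·deg(g), as expected for curves with no common component (the bound is attained).


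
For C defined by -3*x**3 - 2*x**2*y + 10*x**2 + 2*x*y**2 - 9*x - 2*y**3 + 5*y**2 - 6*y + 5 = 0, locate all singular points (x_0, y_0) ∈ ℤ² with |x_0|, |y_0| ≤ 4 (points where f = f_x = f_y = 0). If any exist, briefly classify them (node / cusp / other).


Singular points: {(1, 1)}; classification: node.

Compute partial derivatives:
  f_x = -9*x**2 - 4*x*y + 20*x + 2*y**2 - 9.
  f_y = -2*x**2 + 4*x*y - 6*y**2 + 10*y - 6.
Scan x_0 ∈ {−4, ..., 4}. For each x_0, f_y(x_0, y) is a polynomial in y; find its integer roots y ∈ {−4, ..., 4}, then test f_x and f at those candidates.
  x = -4: f_y(-4, y) = -6*y**2 - 6*y - 38; no integer root y with |y| ≤ 4.
  x = -3: f_y(-3, y) = -6*y**2 - 2*y - 24; no integer root y with |y| ≤ 4.
  x = -2: f_y(-2, y) = -6*y**2 + 2*y - 14; no integer root y with |y| ≤ 4.
  x = -1: f_y(-1, y) = -6*y**2 + 6*y - 8; no integer root y with |y| ≤ 4.
  x = 0: f_y(0, y) = -6*y**2 + 10*y - 6; no integer root y with |y| ≤ 4.
  x = 1: f_y(1, y) = -6*y**2 + 14*y - 8; vanishes at y ∈ {1}. (1, 1): f_x = 0, f = 0 — SINGULAR.
  x = 2: f_y(2, y) = -6*y**2 + 18*y - 14; no integer root y with |y| ≤ 4.
  x = 3: f_y(3, y) = -6*y**2 + 22*y - 24; no integer root y with |y| ≤ 4.
  x = 4: f_y(4, y) = -6*y**2 + 26*y - 38; no integer root y with |y| ≤ 4.
Only singular point on the grid: (1, 1).
Classify: substitute x = 1 + u, y = 1 + v and expand: f = -3*u**3 - 2*u**2*v - u**2 + 2*u*v**2 - 2*v**3 + v**2.
No constant or linear terms (consistent with a singular point). Quadratic part: -u**2 + v**2. Cubic part: -3*u**3 - 2*u**2*v + 2*u*v**2 - 2*v**3.
The quadratic part v**2 - u**2 = (v − u)(v + u) splits into two distinct linear factors, so there are two distinct tangent lines y − 1 = ±(x − 1) — this is a node (ordinary double point).
Classification: node.


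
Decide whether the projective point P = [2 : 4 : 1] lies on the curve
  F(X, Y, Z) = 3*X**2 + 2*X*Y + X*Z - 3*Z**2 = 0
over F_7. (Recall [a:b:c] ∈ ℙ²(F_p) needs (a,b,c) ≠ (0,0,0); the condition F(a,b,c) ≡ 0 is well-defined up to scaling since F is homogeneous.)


F(2,4,1) ≡ 6 (mod 7); P is NOT on the curve.

Evaluate F(2, 4, 1) term-by-term (mod 7).
  3*X**2 ↦ 3·4·1·1 = 12
  2*X*Y ↦ 2·2·4·1 = 16
  X*Z ↦ 1·2·1·1 = 2
  -3*Z**2 ↦ -3·1·1·1 = -3
Sum: F(2, 4, 1) = (12) + (16) + (2) + (-3) = 27.
Reducing mod 7: 27 ≡ 6 (mod 7).
Since F(a, b, c) ≡ 6 ≠ 0 (mod 7), P does NOT lie on the curve.


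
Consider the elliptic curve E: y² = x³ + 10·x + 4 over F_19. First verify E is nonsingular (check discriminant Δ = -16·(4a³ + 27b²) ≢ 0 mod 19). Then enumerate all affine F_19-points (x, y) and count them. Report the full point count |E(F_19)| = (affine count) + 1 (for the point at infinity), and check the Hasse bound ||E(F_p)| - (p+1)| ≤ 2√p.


Affine points = {(0, 2), (0, 17), (3, 2), (3, 17), (8, 8), (8, 11), (9, 5), (9, 14), (11, 1), (11, 18), (12, 3), (12, 16), (14, 0), (16, 2), (16, 17)}; affine count = 15; |E(F_19)| = 16.

Discriminant check: Δ ∝ 4a³ + 27b² = 4·10³ + 27·4² = 4·1000 + 27·16 ≡ 5 (mod 19). Nonzero ⇒ E is nonsingular.
For each x ∈ F_19, compute rhs = x³ + 10·x + 4 mod 19, then count y ∈ F_19 with y² ≡ rhs.
  x = 0: rhs = 4, matching y values: 2, 17 (2 points).
  x = 1: rhs = 15, matching y values: none (0 points).
  x = 2: rhs = 13, matching y values: none (0 points).
  x = 3: rhs = 4, matching y values: 2, 17 (2 points).
  x = 4: rhs = 13, matching y values: none (0 points).
  x = 5: rhs = 8, matching y values: none (0 points).
  x = 6: rhs = 14, matching y values: none (0 points).
  x = 7: rhs = 18, matching y values: none (0 points).
  x = 8: rhs = 7, matching y values: 8, 11 (2 points).
  x = 9: rhs = 6, matching y values: 5, 14 (2 points).
  x = 10: rhs = 2, matching y values: none (0 points).
  x = 11: rhs = 1, matching y values: 1, 18 (2 points).
  x = 12: rhs = 9, matching y values: 3, 16 (2 points).
  x = 13: rhs = 13, matching y values: none (0 points).
  x = 14: rhs = 0, matching y values: 0 (1 points).
  x = 15: rhs = 14, matching y values: none (0 points).
  x = 16: rhs = 4, matching y values: 2, 17 (2 points).
  x = 17: rhs = 14, matching y values: none (0 points).
  x = 18: rhs = 12, matching y values: none (0 points).
Total affine count: 15.
Full point count |E(F_19)| = 15 + 1 = 16.
Hasse bound: |16 − (19+1)| = |-4| = 4 ≤ 2√19 ≈ 8.7178 ✓.


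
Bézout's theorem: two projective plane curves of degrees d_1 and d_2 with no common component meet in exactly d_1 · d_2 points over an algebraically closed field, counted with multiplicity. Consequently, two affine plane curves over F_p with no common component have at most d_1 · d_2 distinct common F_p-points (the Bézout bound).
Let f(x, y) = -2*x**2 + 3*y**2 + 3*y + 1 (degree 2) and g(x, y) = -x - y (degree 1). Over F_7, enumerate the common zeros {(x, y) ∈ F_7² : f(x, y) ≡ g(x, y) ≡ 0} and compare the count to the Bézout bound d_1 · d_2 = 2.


Common zeros: ∅; count = 0; Bézout bound = 2.

deg(f) = 2, deg(g) = 1, so Bézout bound = 2.
Scan x ∈ F_7. For each x, list the y ∈ F_7 with f(x, y) ≡ 0 and those with g(x, y) ≡ 0 (mod 7); the common zeros in that column are the intersection.
  x = 0: f ≡ 0 at y ∈ {1, 5}; g ≡ 0 at y ∈ {0}; common: ∅.
  x = 1: f ≡ 0 at y ∈ {3}; g ≡ 0 at y ∈ {6}; common: ∅.
  x = 2: f ≡ 0 at y ∈ {0, 6}; g ≡ 0 at y ∈ {5}; common: ∅.
  x = 3: f ≡ 0 at y ∈ ∅; g ≡ 0 at y ∈ {4}; common: ∅.
  x = 4: f ≡ 0 at y ∈ ∅; g ≡ 0 at y ∈ {3}; common: ∅.
  x = 5: f ≡ 0 at y ∈ {0, 6}; g ≡ 0 at y ∈ {2}; common: ∅.
  x = 6: f ≡ 0 at y ∈ {3}; g ≡ 0 at y ∈ {1}; common: ∅.
Collecting: common zeros = ∅, so the count is 0.
Comparison with the Bézout bound: 0 ≤ 2 = deg(f)·deg(g), as expected for curves with no common component (the affine F_7-count falls short of the bound because intersections may lie at infinity, over extension fields, or carry multiplicity).


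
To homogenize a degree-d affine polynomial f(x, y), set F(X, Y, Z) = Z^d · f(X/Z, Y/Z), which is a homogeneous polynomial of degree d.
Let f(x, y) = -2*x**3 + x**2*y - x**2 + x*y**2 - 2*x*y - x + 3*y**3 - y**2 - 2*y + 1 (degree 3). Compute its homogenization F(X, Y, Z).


F(X, Y, Z) = -2*X**3 + X**2*Y - X**2*Z + X*Y**2 - 2*X*Y*Z - X*Z**2 + 3*Y**3 - Y**2*Z - 2*Y*Z**2 + Z**3

deg(f) = 3.
Substitute x = X/Z, y = Y/Z into f, then multiply by Z^3.
  monomial -2·x^3·y^0 ↦ -2·X^3·Y^0·Z^0.
  monomial 1·x^2·y^1 ↦ 1·X^2·Y^1·Z^0.
  monomial -1·x^2·y^0 ↦ -1·X^2·Y^0·Z^1.
  monomial 1·x^1·y^2 ↦ 1·X^1·Y^2·Z^0.
  monomial -2·x^1·y^1 ↦ -2·X^1·Y^1·Z^1.
  monomial -1·x^1·y^0 ↦ -1·X^1·Y^0·Z^2.
  monomial 3·x^0·y^3 ↦ 3·X^0·Y^3·Z^0.
  monomial -1·x^0·y^2 ↦ -1·X^0·Y^2·Z^1.
  monomial -2·x^0·y^1 ↦ -2·X^0·Y^1·Z^2.
  monomial 1·x^0·y^0 ↦ 1·X^0·Y^0·Z^3.
Collecting: F(X, Y, Z) = -2*X**3 + X**2*Y - X**2*Z + X*Y**2 - 2*X*Y*Z - X*Z**2 + 3*Y**3 - Y**2*Z - 2*Y*Z**2 + Z**3.


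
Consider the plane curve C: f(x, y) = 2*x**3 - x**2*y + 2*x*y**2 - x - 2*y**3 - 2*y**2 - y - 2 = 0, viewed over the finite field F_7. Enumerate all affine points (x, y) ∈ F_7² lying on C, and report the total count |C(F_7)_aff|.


Affine F_7-points: {(0, 1), (0, 2), (0, 3), (1, 2), (2, 1), (2, 6), (3, 0), (4, 5), (4, 6), (5, 5), (6, 4)}; count = 11.

For each of the 49 pairs (x, y) ∈ F_7², evaluate f(x, y) mod 7. Record the zeros.
  x = 0: [0↦5, 1↦0, 2↦0, 3↦0, 4↦2, 5↦1, 6↦6]  zeros at y ∈ {1, 2, 3}
  x = 1: [0↦6, 1↦2, 2↦0, 3↦2, 4↦3, 5↦5, 6↦3]  zeros at y ∈ {2}
  x = 2: [0↦5, 1↦0, 2↦1, 3↦3, 4↦1, 5↦4, 6↦0]  zeros at y ∈ {1, 6}
  x = 3: [0↦0, 1↦6, 2↦1, 3↦1, 4↦1, 5↦3, 6↦2]  zeros at y ∈ {0}
  x = 4: [0↦3, 1↦4, 2↦5, 3↦1, 4↦1, 5↦0, 6↦0]  zeros at y ∈ {5, 6}
  x = 5: [0↦5, 1↦6, 2↦4, 3↦1, 4↦6, 5↦0, 6↦6]  zeros at y ∈ {5}
  x = 6: [0↦4, 1↦3, 2↦3, 3↦6, 4↦0, 5↦1, 6↦4]  zeros at y ∈ {4}
Collecting zeros: affine points = {(0, 1), (0, 2), (0, 3), (1, 2), (2, 1), (2, 6), (3, 0), (4, 5), (4, 6), (5, 5), (6, 4)}.
Total count |C(F_7)_aff| = 11.


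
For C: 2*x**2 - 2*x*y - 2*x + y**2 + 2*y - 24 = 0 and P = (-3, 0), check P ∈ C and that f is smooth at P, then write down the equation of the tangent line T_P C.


Tangent line at P: -14*x + 8*y - 42 = 0.

Step 1: f(-3, 0) = 0, so P lies on C.
Step 2: partial derivatives
  f_x(x, y) = 4*x - 2*y - 2, f_y(x, y) = -2*x + 2*y + 2.
  f_x(P) = -14, f_y(P) = 8 (gradient nonzero, so P is smooth).
Step 3: tangent line at P: -14·(x − -3) + 8·(y − 0) = 0.
Expanding: -14*x + 8*y - 42 = 0.


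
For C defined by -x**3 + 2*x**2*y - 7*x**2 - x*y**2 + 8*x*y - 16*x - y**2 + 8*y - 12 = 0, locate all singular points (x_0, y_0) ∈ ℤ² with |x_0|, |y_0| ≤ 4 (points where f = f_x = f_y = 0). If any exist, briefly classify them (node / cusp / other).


Singular points: {(-2, 0)}; classification: node.

Compute partial derivatives:
  f_x = -3*x**2 + 4*x*y - 14*x - y**2 + 8*y - 16.
  f_y = 2*x**2 - 2*x*y + 8*x - 2*y + 8.
Scan x_0 ∈ {−4, ..., 4}. For each x_0, f_y(x_0, y) is a polynomial in y; find its integer roots y ∈ {−4, ..., 4}, then test f_x and f at those candidates.
  x = -4: f_y(-4, y) = 6*y + 8; no integer root y with |y| ≤ 4.
  x = -3: f_y(-3, y) = 4*y + 2; no integer root y with |y| ≤ 4.
  x = -2: f_y(-2, y) = 2*y; vanishes at y ∈ {0}. (-2, 0): f_x = 0, f = 0 — SINGULAR.
  x = -1: f_y(-1, y) = 2; no integer root y with |y| ≤ 4.
  x = 0: f_y(0, y) = 8 - 2*y; vanishes at y ∈ {4}. (0, 4): f_x = 0 but f = 4 ≠ 0.
  x = 1: f_y(1, y) = 18 - 4*y; no integer root y with |y| ≤ 4.
  x = 2: f_y(2, y) = 32 - 6*y; no integer root y with |y| ≤ 4.
  x = 3: f_y(3, y) = 50 - 8*y; no integer root y with |y| ≤ 4.
  x = 4: f_y(4, y) = 72 - 10*y; no integer root y with |y| ≤ 4.
Only singular point on the grid: (-2, 0).
Classify: substitute x = -2 + u, y = 0 + v and expand: f = -u**3 + 2*u**2*v - u**2 - u*v**2 + v**2.
No constant or linear terms (consistent with a singular point). Quadratic part: -u**2 + v**2. Cubic part: -u**3 + 2*u**2*v - u*v**2.
The quadratic part v**2 - u**2 = (v − u)(v + u) splits into two distinct linear factors, so there are two distinct tangent lines y − 0 = ±(x − -2) — this is a node (ordinary double point).
Classification: node.


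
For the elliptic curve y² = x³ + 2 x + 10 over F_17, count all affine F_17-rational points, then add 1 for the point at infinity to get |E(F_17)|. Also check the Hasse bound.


Affine points = {(1, 8), (1, 9), (3, 3), (3, 14), (5, 3), (5, 14), (6, 0), (9, 3), (9, 14), (15, 7), (15, 10)}; affine count = 11; |E(F_17)| = 12.

Discriminant check: Δ ∝ 4a³ + 27b² = 4·2³ + 27·10² = 4·8 + 27·100 ≡ 12 (mod 17). Nonzero ⇒ E is nonsingular.
For each x ∈ F_17, compute rhs = x³ + 2·x + 10 mod 17, then count y ∈ F_17 with y² ≡ rhs.
  x = 0: rhs = 10, matching y values: none (0 points).
  x = 1: rhs = 13, matching y values: 8, 9 (2 points).
  x = 2: rhs = 5, matching y values: none (0 points).
  x = 3: rhs = 9, matching y values: 3, 14 (2 points).
  x = 4: rhs = 14, matching y values: none (0 points).
  x = 5: rhs = 9, matching y values: 3, 14 (2 points).
  x = 6: rhs = 0, matching y values: 0 (1 points).
  x = 7: rhs = 10, matching y values: none (0 points).
  x = 8: rhs = 11, matching y values: none (0 points).
  x = 9: rhs = 9, matching y values: 3, 14 (2 points).
  x = 10: rhs = 10, matching y values: none (0 points).
  x = 11: rhs = 3, matching y values: none (0 points).
  x = 12: rhs = 11, matching y values: none (0 points).
  x = 13: rhs = 6, matching y values: none (0 points).
  x = 14: rhs = 11, matching y values: none (0 points).
  x = 15: rhs = 15, matching y values: 7, 10 (2 points).
  x = 16: rhs = 7, matching y values: none (0 points).
Total affine count: 11.
Full point count |E(F_17)| = 11 + 1 = 12.
Hasse bound: |12 − (17+1)| = |-6| = 6 ≤ 2√17 ≈ 8.2462 ✓.


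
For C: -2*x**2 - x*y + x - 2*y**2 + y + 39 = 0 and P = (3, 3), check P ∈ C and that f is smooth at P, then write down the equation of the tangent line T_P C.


Tangent line at P: -14*x - 14*y + 84 = 0.

Step 1: f(3, 3) = 0, so P lies on C.
Step 2: partial derivatives
  f_x(x, y) = -4*x - y + 1, f_y(x, y) = -x - 4*y + 1.
  f_x(P) = -14, f_y(P) = -14 (gradient nonzero, so P is smooth).
Step 3: tangent line at P: -14·(x − 3) + -14·(y − 3) = 0.
Expanding: -14*x - 14*y + 84 = 0.


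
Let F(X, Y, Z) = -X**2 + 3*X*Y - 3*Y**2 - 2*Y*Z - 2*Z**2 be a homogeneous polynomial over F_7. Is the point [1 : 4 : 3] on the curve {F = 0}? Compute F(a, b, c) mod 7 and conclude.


F(1,4,3) ≡ 5 (mod 7); P is NOT on the curve.

Evaluate F(1, 4, 3) term-by-term (mod 7).
  -X**2 ↦ -1·1·1·1 = -1
  3*X*Y ↦ 3·1·4·1 = 12
  -3*Y**2 ↦ -3·1·16·1 = -48
  -2*Y*Z ↦ -2·1·4·3 = -24
  -2*Z**2 ↦ -2·1·1·9 = -18
Sum: F(1, 4, 3) = (-1) + (12) + (-48) + (-24) + (-18) = -79.
Reducing mod 7: -79 ≡ 5 (mod 7).
Since F(a, b, c) ≡ 5 ≠ 0 (mod 7), P does NOT lie on the curve.


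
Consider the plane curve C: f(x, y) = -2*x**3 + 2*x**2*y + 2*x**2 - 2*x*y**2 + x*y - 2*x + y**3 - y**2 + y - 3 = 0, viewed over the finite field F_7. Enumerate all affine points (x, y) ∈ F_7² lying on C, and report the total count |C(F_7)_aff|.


Affine F_7-points: {(0, 4), (1, 3), (2, 3), (3, 2), (4, 6), (6, 1), (6, 4)}; count = 7.

For each of the 49 pairs (x, y) ∈ F_7², evaluate f(x, y) mod 7. Record the zeros.
  x = 0: [0↦4, 1↦5, 2↦3, 3↦4, 4↦0, 5↦4, 6↦1]  zeros at y ∈ {4}
  x = 1: [0↦2, 1↦4, 2↦6, 3↦0, 4↦6, 5↦2, 6↦1]  zeros at y ∈ {3}
  x = 2: [0↦6, 1↦6, 2↦2, 3↦0, 4↦6, 5↦5, 6↦3]  zeros at y ∈ {3}
  x = 3: [0↦4, 1↦6, 2↦0, 3↦6, 4↦2, 5↦1, 6↦2]  zeros at y ∈ {2}
  x = 4: [0↦5, 1↦6, 2↦2, 3↦6, 4↦3, 5↦6, 6↦0]  zeros at y ∈ {6}
  x = 5: [0↦4, 1↦1, 2↦3, 3↦2, 4↦4, 5↦1, 6↦6]  zeros at y ∈ ∅
  x = 6: [0↦3, 1↦0, 2↦5, 3↦3, 4↦0, 5↦2, 6↦1]  zeros at y ∈ {1, 4}
Collecting zeros: affine points = {(0, 4), (1, 3), (2, 3), (3, 2), (4, 6), (6, 1), (6, 4)}.
Total count |C(F_7)_aff| = 7.


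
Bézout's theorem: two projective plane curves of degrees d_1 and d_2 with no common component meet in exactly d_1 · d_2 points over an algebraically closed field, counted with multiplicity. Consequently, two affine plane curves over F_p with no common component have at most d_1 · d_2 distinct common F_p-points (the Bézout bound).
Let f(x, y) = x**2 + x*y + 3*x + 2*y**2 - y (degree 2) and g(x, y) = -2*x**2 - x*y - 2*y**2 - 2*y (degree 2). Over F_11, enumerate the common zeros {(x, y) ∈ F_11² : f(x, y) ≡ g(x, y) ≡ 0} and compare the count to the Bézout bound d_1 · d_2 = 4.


Common zeros: {(0, 0), (1, 8), (5, 4), (7, 9)}; count = 4; Bézout bound = 4.

deg(f) = 2, deg(g) = 2, so Bézout bound = 4.
Scan x ∈ F_11. For each x, list the y ∈ F_11 with f(x, y) ≡ 0 and those with g(x, y) ≡ 0 (mod 11); the common zeros in that column are the intersection.
  x = 0: f ≡ 0 at y ∈ {0, 6}; g ≡ 0 at y ∈ {0, 10}; common: {0}.
  x = 1: f ≡ 0 at y ∈ {3, 8}; g ≡ 0 at y ∈ {7, 8}; common: {8}.
  x = 2: f ≡ 0 at y ∈ {6, 10}; g ≡ 0 at y ∈ ∅; common: ∅.
  x = 3: f ≡ 0 at y ∈ {1, 9}; g ≡ 0 at y ∈ ∅; common: ∅.
  x = 4: f ≡ 0 at y ∈ {1, 3}; g ≡ 0 at y ∈ {4}; common: ∅.
  x = 5: f ≡ 0 at y ∈ {4, 5}; g ≡ 0 at y ∈ {4, 9}; common: {4}.
  x = 6: f ≡ 0 at y ∈ {7}; g ≡ 0 at y ∈ {8, 10}; common: ∅.
  x = 7: f ≡ 0 at y ∈ {9, 10}; g ≡ 0 at y ∈ {3, 9}; common: {9}.
  x = 8: f ≡ 0 at y ∈ {0, 2}; g ≡ 0 at y ∈ {3}; common: ∅.
  x = 9: f ≡ 0 at y ∈ {2, 5}; g ≡ 0 at y ∈ ∅; common: ∅.
  x = 10: f ≡ 0 at y ∈ {4, 8}; g ≡ 0 at y ∈ ∅; common: ∅.
Collecting: common zeros = {(0, 0), (1, 8), (5, 4), (7, 9)}, so the count is 4.
Comparison with the Bézout bound: 4 ≤ 4 = deg(f)·deg(g), as expected for curves with no common component (the bound is attained).


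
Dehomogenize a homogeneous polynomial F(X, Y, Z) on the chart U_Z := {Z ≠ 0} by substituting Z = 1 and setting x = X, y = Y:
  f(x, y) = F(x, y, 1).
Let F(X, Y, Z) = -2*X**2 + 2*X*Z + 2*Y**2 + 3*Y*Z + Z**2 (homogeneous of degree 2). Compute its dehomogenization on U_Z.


f(x, y) = -2*x**2 + 2*x + 2*y**2 + 3*y + 1

On U_Z we set Z = 1. Each monomial c·X^i·Y^j·Z^k in F becomes c·x^i·y^j·1^k = c·x^i·y^j.
Substituting Z = 1: F(X, Y, 1) = -2*x**2 + 2*x + 2*y**2 + 3*y + 1.
Note: deg(f) ≤ deg(F) = 2; strict inequality happens when F is divisible by Z (lost terms).


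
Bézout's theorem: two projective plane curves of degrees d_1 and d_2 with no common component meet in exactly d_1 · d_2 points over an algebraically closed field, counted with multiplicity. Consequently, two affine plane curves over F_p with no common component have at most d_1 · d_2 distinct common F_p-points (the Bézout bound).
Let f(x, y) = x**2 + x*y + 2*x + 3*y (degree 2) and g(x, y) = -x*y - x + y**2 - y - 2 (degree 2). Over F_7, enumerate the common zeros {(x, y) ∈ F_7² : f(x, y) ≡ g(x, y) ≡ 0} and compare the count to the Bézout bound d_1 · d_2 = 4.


Common zeros: {(2, 4), (5, 0)}; count = 2; Bézout bound = 4.

deg(f) = 2, deg(g) = 2, so Bézout bound = 4.
Scan x ∈ F_7. For each x, list the y ∈ F_7 with f(x, y) ≡ 0 and those with g(x, y) ≡ 0 (mod 7); the common zeros in that column are the intersection.
  x = 0: f ≡ 0 at y ∈ {0}; g ≡ 0 at y ∈ {2, 6}; common: ∅.
  x = 1: f ≡ 0 at y ∈ {1}; g ≡ 0 at y ∈ {3, 6}; common: ∅.
  x = 2: f ≡ 0 at y ∈ {4}; g ≡ 0 at y ∈ {4, 6}; common: {4}.
  x = 3: f ≡ 0 at y ∈ {1}; g ≡ 0 at y ∈ {5, 6}; common: ∅.
  x = 4: f ≡ 0 at y ∈ ∅; g ≡ 0 at y ∈ {6}; common: ∅.
  x = 5: f ≡ 0 at y ∈ {0}; g ≡ 0 at y ∈ {0, 6}; common: {0}.
  x = 6: f ≡ 0 at y ∈ {4}; g ≡ 0 at y ∈ {1, 6}; common: ∅.
Collecting: common zeros = {(2, 4), (5, 0)}, so the count is 2.
Comparison with the Bézout bound: 2 ≤ 4 = deg(f)·deg(g), as expected for curves with no common component (the affine F_7-count falls short of the bound because intersections may lie at infinity, over extension fields, or carry multiplicity).


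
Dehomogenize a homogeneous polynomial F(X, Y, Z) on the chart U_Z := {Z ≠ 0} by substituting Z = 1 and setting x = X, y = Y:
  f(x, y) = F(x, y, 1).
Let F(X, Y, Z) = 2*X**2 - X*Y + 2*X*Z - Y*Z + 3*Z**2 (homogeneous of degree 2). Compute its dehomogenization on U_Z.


f(x, y) = 2*x**2 - x*y + 2*x - y + 3

On U_Z we set Z = 1. Each monomial c·X^i·Y^j·Z^k in F becomes c·x^i·y^j·1^k = c·x^i·y^j.
Substituting Z = 1: F(X, Y, 1) = 2*x**2 - x*y + 2*x - y + 3.
Note: deg(f) ≤ deg(F) = 2; strict inequality happens when F is divisible by Z (lost terms).


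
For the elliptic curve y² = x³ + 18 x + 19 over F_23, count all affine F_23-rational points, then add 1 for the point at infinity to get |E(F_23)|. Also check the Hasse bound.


Affine points = {(3, 10), (3, 13), (5, 2), (5, 21), (8, 10), (8, 13), (9, 6), (9, 17), (10, 7), (10, 16), (12, 10), (12, 13), (13, 9), (13, 14), (14, 5), (14, 18), (22, 0)}; affine count = 17; |E(F_23)| = 18.

Discriminant check: Δ ∝ 4a³ + 27b² = 4·18³ + 27·19² = 4·5832 + 27·361 ≡ 1 (mod 23). Nonzero ⇒ E is nonsingular.
For each x ∈ F_23, compute rhs = x³ + 18·x + 19 mod 23, then count y ∈ F_23 with y² ≡ rhs.
  x = 0: rhs = 19, matching y values: none (0 points).
  x = 1: rhs = 15, matching y values: none (0 points).
  x = 2: rhs = 17, matching y values: none (0 points).
  x = 3: rhs = 8, matching y values: 10, 13 (2 points).
  x = 4: rhs = 17, matching y values: none (0 points).
  x = 5: rhs = 4, matching y values: 2, 21 (2 points).
  x = 6: rhs = 21, matching y values: none (0 points).
  x = 7: rhs = 5, matching y values: none (0 points).
  x = 8: rhs = 8, matching y values: 10, 13 (2 points).
  x = 9: rhs = 13, matching y values: 6, 17 (2 points).
  x = 10: rhs = 3, matching y values: 7, 16 (2 points).
  x = 11: rhs = 7, matching y values: none (0 points).
  x = 12: rhs = 8, matching y values: 10, 13 (2 points).
  x = 13: rhs = 12, matching y values: 9, 14 (2 points).
  x = 14: rhs = 2, matching y values: 5, 18 (2 points).
  x = 15: rhs = 7, matching y values: none (0 points).
  x = 16: rhs = 10, matching y values: none (0 points).
  x = 17: rhs = 17, matching y values: none (0 points).
  x = 18: rhs = 11, matching y values: none (0 points).
  x = 19: rhs = 21, matching y values: none (0 points).
  x = 20: rhs = 7, matching y values: none (0 points).
  x = 21: rhs = 21, matching y values: none (0 points).
  x = 22: rhs = 0, matching y values: 0 (1 points).
Total affine count: 17.
Full point count |E(F_23)| = 17 + 1 = 18.
Hasse bound: |18 − (23+1)| = |-6| = 6 ≤ 2√23 ≈ 9.5917 ✓.


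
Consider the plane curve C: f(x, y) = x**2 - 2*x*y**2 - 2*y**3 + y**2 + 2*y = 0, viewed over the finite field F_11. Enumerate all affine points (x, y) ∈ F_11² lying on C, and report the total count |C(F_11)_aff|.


Affine F_11-points: {(0, 0), (1, 1), (1, 5), (1, 10), (4, 9), (5, 5)}; count = 6.

For each of the 121 pairs (x, y) ∈ F_11², evaluate f(x, y) mod 11. Record the zeros.
  x = 0: [0↦0, 1↦1, 2↦3, 3↦5, 4↦6, 5↦5, 6↦1, 7↦4, 8↦2, 9↦5, 10↦1]  zeros at y ∈ {0}
  x = 1: [0↦1, 1↦0, 2↦7, 3↦10, 4↦8, 5↦0, 6↦7, 7↦6, 8↦7, 9↦9, 10↦0]  zeros at y ∈ {1, 5, 10}
  x = 2: [0↦4, 1↦1, 2↦2, 3↦6, 4↦1, 5↦8, 6↦4, 7↦10, 8↦3, 9↦4, 10↦1]  zeros at y ∈ ∅
  x = 3: [0↦9, 1↦4, 2↦10, 3↦4, 4↦7, 5↦7, 6↦3, 7↦5, 8↦1, 9↦1, 10↦4]  zeros at y ∈ ∅
  x = 4: [0↦5, 1↦9, 2↦9, 3↦4, 4↦4, 5↦8, 6↦4, 7↦2, 8↦1, 9↦0, 10↦9]  zeros at y ∈ {9}
  x = 5: [0↦3, 1↦5, 2↦10, 3↦6, 4↦3, 5↦0, 6↦7, 7↦1, 8↦3, 9↦1, 10↦5]  zeros at y ∈ {5}
  x = 6: [0↦3, 1↦3, 2↦2, 3↦10, 4↦4, 5↦5, 6↦1, 7↦2, 8↦7, 9↦4, 10↦3]  zeros at y ∈ ∅
  x = 7: [0↦5, 1↦3, 2↦7, 3↦5, 4↦7, 5↦1, 6↦8, 7↦5, 8↦2, 9↦9, 10↦3]  zeros at y ∈ ∅
  x = 8: [0↦9, 1↦5, 2↦3, 3↦2, 4↦1, 5↦10, 6↦6, 7↦10, 8↦10, 9↦5, 10↦5]  zeros at y ∈ ∅
  x = 9: [0↦4, 1↦9, 2↦1, 3↦1, 4↦8, 5↦10, 6↦6, 7↦6, 8↦9, 9↦3, 10↦9]  zeros at y ∈ ∅
  x = 10: [0↦1, 1↦4, 2↦1, 3↦2, 4↦6, 5↦1, 6↦8, 7↦4, 8↦10, 9↦3, 10↦4]  zeros at y ∈ ∅
Collecting zeros: affine points = {(0, 0), (1, 1), (1, 5), (1, 10), (4, 9), (5, 5)}.
Total count |C(F_11)_aff| = 6.


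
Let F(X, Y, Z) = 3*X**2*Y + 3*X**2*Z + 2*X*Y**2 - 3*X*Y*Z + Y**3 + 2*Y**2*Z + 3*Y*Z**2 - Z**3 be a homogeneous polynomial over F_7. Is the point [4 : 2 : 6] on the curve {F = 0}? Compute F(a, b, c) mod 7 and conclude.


F(4,2,6) ≡ 6 (mod 7); P is NOT on the curve.

Evaluate F(4, 2, 6) term-by-term (mod 7).
  3*X**2*Y ↦ 3·16·2·1 = 96
  3*X**2*Z ↦ 3·16·1·6 = 288
  2*X*Y**2 ↦ 2·4·4·1 = 32
  -3*X*Y*Z ↦ -3·4·2·6 = -144
  Y**3 ↦ 1·1·8·1 = 8
  2*Y**2*Z ↦ 2·1·4·6 = 48
  3*Y*Z**2 ↦ 3·1·2·36 = 216
  -Z**3 ↦ -1·1·1·216 = -216
Sum: F(4, 2, 6) = (96) + (288) + (32) + (-144) + (8) + (48) + (216) + (-216) = 328.
Reducing mod 7: 328 ≡ 6 (mod 7).
Since F(a, b, c) ≡ 6 ≠ 0 (mod 7), P does NOT lie on the curve.


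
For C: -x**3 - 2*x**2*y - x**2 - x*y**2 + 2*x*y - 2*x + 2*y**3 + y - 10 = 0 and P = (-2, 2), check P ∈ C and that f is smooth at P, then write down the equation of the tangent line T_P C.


Tangent line at P: 6*x + 21*y - 30 = 0.

Step 1: f(-2, 2) = 0, so P lies on C.
Step 2: partial derivatives
  f_x(x, y) = -3*x**2 - 4*x*y - 2*x - y**2 + 2*y - 2, f_y(x, y) = -2*x**2 - 2*x*y + 2*x + 6*y**2 + 1.
  f_x(P) = 6, f_y(P) = 21 (gradient nonzero, so P is smooth).
Step 3: tangent line at P: 6·(x − -2) + 21·(y − 2) = 0.
Expanding: 6*x + 21*y - 30 = 0.


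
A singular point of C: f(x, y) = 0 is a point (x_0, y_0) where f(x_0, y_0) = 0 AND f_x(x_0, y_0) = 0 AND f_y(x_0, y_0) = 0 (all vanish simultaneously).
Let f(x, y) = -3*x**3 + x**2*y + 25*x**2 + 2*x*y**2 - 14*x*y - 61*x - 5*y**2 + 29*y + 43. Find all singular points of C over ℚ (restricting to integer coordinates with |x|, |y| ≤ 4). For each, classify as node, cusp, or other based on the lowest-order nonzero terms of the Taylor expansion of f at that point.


Singular points: {(3, 2)}; classification: cusp.

Compute partial derivatives:
  f_x = -9*x**2 + 2*x*y + 50*x + 2*y**2 - 14*y - 61.
  f_y = x**2 + 4*x*y - 14*x - 10*y + 29.
Scan x_0 ∈ {−4, ..., 4}. For each x_0, f_y(x_0, y) is a polynomial in y; find its integer roots y ∈ {−4, ..., 4}, then test f_x and f at those candidates.
  x = -4: f_y(-4, y) = 101 - 26*y; no integer root y with |y| ≤ 4.
  x = -3: f_y(-3, y) = 80 - 22*y; no integer root y with |y| ≤ 4.
  x = -2: f_y(-2, y) = 61 - 18*y; no integer root y with |y| ≤ 4.
  x = -1: f_y(-1, y) = 44 - 14*y; no integer root y with |y| ≤ 4.
  x = 0: f_y(0, y) = 29 - 10*y; no integer root y with |y| ≤ 4.
  x = 1: f_y(1, y) = 16 - 6*y; no integer root y with |y| ≤ 4.
  x = 2: f_y(2, y) = 5 - 2*y; no integer root y with |y| ≤ 4.
  x = 3: f_y(3, y) = 2*y - 4; vanishes at y ∈ {2}. (3, 2): f_x = 0, f = 0 — SINGULAR.
  x = 4: f_y(4, y) = 6*y - 11; no integer root y with |y| ≤ 4.
Only singular point on the grid: (3, 2).
Classify: substitute x = 3 + u, y = 2 + v and expand: f = -3*u**3 + u**2*v + 2*u*v**2 + v**2.
No constant or linear terms (consistent with a singular point). Quadratic part: v**2. Cubic part: -3*u**3 + u**2*v + 2*u*v**2.
The quadratic part v**2 is a perfect square, so there is a single (double) tangent line v = 0, i.e. y = 2. Restricting the cubic part to that line (v = 0) leaves -3*u**3 ≠ 0, so f is not divisible by v and the branch is v² ≈ 3*u**3 to lowest order — this is a cusp.
Classification: cusp.


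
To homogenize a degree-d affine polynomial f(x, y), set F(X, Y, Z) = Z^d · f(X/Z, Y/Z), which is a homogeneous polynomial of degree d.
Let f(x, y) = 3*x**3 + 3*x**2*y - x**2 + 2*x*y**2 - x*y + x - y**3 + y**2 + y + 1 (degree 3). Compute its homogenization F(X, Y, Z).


F(X, Y, Z) = 3*X**3 + 3*X**2*Y - X**2*Z + 2*X*Y**2 - X*Y*Z + X*Z**2 - Y**3 + Y**2*Z + Y*Z**2 + Z**3

deg(f) = 3.
Substitute x = X/Z, y = Y/Z into f, then multiply by Z^3.
  monomial 3·x^3·y^0 ↦ 3·X^3·Y^0·Z^0.
  monomial 3·x^2·y^1 ↦ 3·X^2·Y^1·Z^0.
  monomial -1·x^2·y^0 ↦ -1·X^2·Y^0·Z^1.
  monomial 2·x^1·y^2 ↦ 2·X^1·Y^2·Z^0.
  monomial -1·x^1·y^1 ↦ -1·X^1·Y^1·Z^1.
  monomial 1·x^1·y^0 ↦ 1·X^1·Y^0·Z^2.
  monomial -1·x^0·y^3 ↦ -1·X^0·Y^3·Z^0.
  monomial 1·x^0·y^2 ↦ 1·X^0·Y^2·Z^1.
  monomial 1·x^0·y^1 ↦ 1·X^0·Y^1·Z^2.
  monomial 1·x^0·y^0 ↦ 1·X^0·Y^0·Z^3.
Collecting: F(X, Y, Z) = 3*X**3 + 3*X**2*Y - X**2*Z + 2*X*Y**2 - X*Y*Z + X*Z**2 - Y**3 + Y**2*Z + Y*Z**2 + Z**3.


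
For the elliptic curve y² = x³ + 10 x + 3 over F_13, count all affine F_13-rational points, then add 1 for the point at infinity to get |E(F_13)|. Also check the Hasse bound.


Affine points = {(0, 4), (0, 9), (1, 1), (1, 12), (4, 4), (4, 9), (5, 3), (5, 10), (7, 0), (8, 6), (8, 7), (9, 4), (9, 9), (11, 1), (11, 12)}; affine count = 15; |E(F_13)| = 16.

Discriminant check: Δ ∝ 4a³ + 27b² = 4·10³ + 27·3² = 4·1000 + 27·9 ≡ 5 (mod 13). Nonzero ⇒ E is nonsingular.
For each x ∈ F_13, compute rhs = x³ + 10·x + 3 mod 13, then count y ∈ F_13 with y² ≡ rhs.
  x = 0: rhs = 3, matching y values: 4, 9 (2 points).
  x = 1: rhs = 1, matching y values: 1, 12 (2 points).
  x = 2: rhs = 5, matching y values: none (0 points).
  x = 3: rhs = 8, matching y values: none (0 points).
  x = 4: rhs = 3, matching y values: 4, 9 (2 points).
  x = 5: rhs = 9, matching y values: 3, 10 (2 points).
  x = 6: rhs = 6, matching y values: none (0 points).
  x = 7: rhs = 0, matching y values: 0 (1 points).
  x = 8: rhs = 10, matching y values: 6, 7 (2 points).
  x = 9: rhs = 3, matching y values: 4, 9 (2 points).
  x = 10: rhs = 11, matching y values: none (0 points).
  x = 11: rhs = 1, matching y values: 1, 12 (2 points).
  x = 12: rhs = 5, matching y values: none (0 points).
Total affine count: 15.
Full point count |E(F_13)| = 15 + 1 = 16.
Hasse bound: |16 − (13+1)| = |2| = 2 ≤ 2√13 ≈ 7.2111 ✓.


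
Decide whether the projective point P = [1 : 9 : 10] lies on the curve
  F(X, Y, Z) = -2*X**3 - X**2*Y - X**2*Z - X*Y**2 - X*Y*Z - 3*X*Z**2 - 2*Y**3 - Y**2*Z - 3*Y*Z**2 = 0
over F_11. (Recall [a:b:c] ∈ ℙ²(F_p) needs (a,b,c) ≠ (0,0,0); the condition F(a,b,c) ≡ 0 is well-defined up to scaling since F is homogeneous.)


F(1,9,10) ≡ 7 (mod 11); P is NOT on the curve.

Evaluate F(1, 9, 10) term-by-term (mod 11).
  -2*X**3 ↦ -2·1·1·1 = -2
  -X**2*Y ↦ -1·1·9·1 = -9
  -X**2*Z ↦ -1·1·1·10 = -10
  -X*Y**2 ↦ -1·1·81·1 = -81
  -X*Y*Z ↦ -1·1·9·10 = -90
  -3*X*Z**2 ↦ -3·1·1·100 = -300
  -2*Y**3 ↦ -2·1·729·1 = -1458
  -Y**2*Z ↦ -1·1·81·10 = -810
  -3*Y*Z**2 ↦ -3·1·9·100 = -2700
Sum: F(1, 9, 10) = (-2) + (-9) + (-10) + (-81) + (-90) + (-300) + (-1458) + (-810) + (-2700) = -5460.
Reducing mod 11: -5460 ≡ 7 (mod 11).
Since F(a, b, c) ≡ 7 ≠ 0 (mod 11), P does NOT lie on the curve.


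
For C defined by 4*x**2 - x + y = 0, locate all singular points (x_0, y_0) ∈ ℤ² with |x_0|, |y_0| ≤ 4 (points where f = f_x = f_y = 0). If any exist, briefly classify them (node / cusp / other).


No singular points in the scanned grid; C is smooth there.

Compute partial derivatives:
  f_x = 8*x - 1.
  f_y = 1.
f_y = 1 is a nonzero constant, so f_y never vanishes: no point (x, y) can satisfy f = f_x = f_y = 0. In particular no (x, y) ∈ {−4, ..., 4}² is singular; the curve is smooth.


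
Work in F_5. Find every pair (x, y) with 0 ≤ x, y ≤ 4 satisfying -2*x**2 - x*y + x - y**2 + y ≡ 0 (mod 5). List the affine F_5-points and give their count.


Affine F_5-points: {(0, 0), (0, 1), (1, 2), (1, 3), (3, 0), (3, 3)}; count = 6.

For each of the 25 pairs (x, y) ∈ F_5², evaluate f(x, y) mod 5. Record the zeros.
  x = 0: [0↦0, 1↦0, 2↦3, 3↦4, 4↦3]  zeros at y ∈ {0, 1}
  x = 1: [0↦4, 1↦3, 2↦0, 3↦0, 4↦3]  zeros at y ∈ {2, 3}
  x = 2: [0↦4, 1↦2, 2↦3, 3↦2, 4↦4]  zeros at y ∈ ∅
  x = 3: [0↦0, 1↦2, 2↦2, 3↦0, 4↦1]  zeros at y ∈ {0, 3}
  x = 4: [0↦2, 1↦3, 2↦2, 3↦4, 4↦4]  zeros at y ∈ ∅
Collecting zeros: affine points = {(0, 0), (0, 1), (1, 2), (1, 3), (3, 0), (3, 3)}.
Total count |C(F_5)_aff| = 6.


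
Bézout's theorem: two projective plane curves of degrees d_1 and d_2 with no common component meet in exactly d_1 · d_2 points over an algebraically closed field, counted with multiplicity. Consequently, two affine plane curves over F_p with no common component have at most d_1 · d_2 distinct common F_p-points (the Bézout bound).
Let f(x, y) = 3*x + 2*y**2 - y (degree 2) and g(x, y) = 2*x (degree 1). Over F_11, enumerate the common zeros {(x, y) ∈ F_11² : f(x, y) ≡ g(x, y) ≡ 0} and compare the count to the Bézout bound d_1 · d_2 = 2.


Common zeros: {(0, 0), (0, 6)}; count = 2; Bézout bound = 2.

deg(f) = 2, deg(g) = 1, so Bézout bound = 2.
Scan x ∈ F_11. For each x, list the y ∈ F_11 with f(x, y) ≡ 0 and those with g(x, y) ≡ 0 (mod 11); the common zeros in that column are the intersection.
  x = 0: f ≡ 0 at y ∈ {0, 6}; g ≡ 0 at y ∈ {0, 1, 2, 3, 4, 5, 6, 7, 8, 9, 10}; common: {0, 6}.
  x = 1: f ≡ 0 at y ∈ ∅; g ≡ 0 at y ∈ ∅; common: ∅.
  x = 2: f ≡ 0 at y ∈ ∅; g ≡ 0 at y ∈ ∅; common: ∅.
  x = 3: f ≡ 0 at y ∈ ∅; g ≡ 0 at y ∈ ∅; common: ∅.
  x = 4: f ≡ 0 at y ∈ {8, 9}; g ≡ 0 at y ∈ ∅; common: ∅.
  x = 5: f ≡ 0 at y ∈ ∅; g ≡ 0 at y ∈ ∅; common: ∅.
  x = 6: f ≡ 0 at y ∈ {3}; g ≡ 0 at y ∈ ∅; common: ∅.
  x = 7: f ≡ 0 at y ∈ {1, 5}; g ≡ 0 at y ∈ ∅; common: ∅.
  x = 8: f ≡ 0 at y ∈ ∅; g ≡ 0 at y ∈ ∅; common: ∅.
  x = 9: f ≡ 0 at y ∈ {2, 4}; g ≡ 0 at y ∈ ∅; common: ∅.
  x = 10: f ≡ 0 at y ∈ {7, 10}; g ≡ 0 at y ∈ ∅; common: ∅.
Collecting: common zeros = {(0, 0), (0, 6)}, so the count is 2.
Comparison with the Bézout bound: 2 ≤ 2 = deg(f)·deg(g), as expected for curves with no common component (the bound is attained).


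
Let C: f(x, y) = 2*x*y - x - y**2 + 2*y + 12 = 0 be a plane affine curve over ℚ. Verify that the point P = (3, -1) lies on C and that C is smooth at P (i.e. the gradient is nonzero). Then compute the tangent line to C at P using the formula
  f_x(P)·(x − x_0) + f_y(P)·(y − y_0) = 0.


Tangent line at P: -3*x + 10*y + 19 = 0.

Step 1: f(3, -1) = 0, so P lies on C.
Step 2: partial derivatives
  f_x(x, y) = 2*y - 1, f_y(x, y) = 2*x - 2*y + 2.
  f_x(P) = -3, f_y(P) = 10 (gradient nonzero, so P is smooth).
Step 3: tangent line at P: -3·(x − 3) + 10·(y − -1) = 0.
Expanding: -3*x + 10*y + 19 = 0.


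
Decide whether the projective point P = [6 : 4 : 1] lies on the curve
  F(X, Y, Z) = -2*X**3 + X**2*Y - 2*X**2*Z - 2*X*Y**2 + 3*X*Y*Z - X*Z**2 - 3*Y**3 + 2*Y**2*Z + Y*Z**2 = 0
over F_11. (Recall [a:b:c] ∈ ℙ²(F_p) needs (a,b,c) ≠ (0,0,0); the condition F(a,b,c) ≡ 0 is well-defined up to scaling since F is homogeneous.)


F(6,4,1) ≡ 7 (mod 11); P is NOT on the curve.

Evaluate F(6, 4, 1) term-by-term (mod 11).
  -2*X**3 ↦ -2·216·1·1 = -432
  X**2*Y ↦ 1·36·4·1 = 144
  -2*X**2*Z ↦ -2·36·1·1 = -72
  -2*X*Y**2 ↦ -2·6·16·1 = -192
  3*X*Y*Z ↦ 3·6·4·1 = 72
  -X*Z**2 ↦ -1·6·1·1 = -6
  -3*Y**3 ↦ -3·1·64·1 = -192
  2*Y**2*Z ↦ 2·1·16·1 = 32
  Y*Z**2 ↦ 1·1·4·1 = 4
Sum: F(6, 4, 1) = (-432) + (144) + (-72) + (-192) + (72) + (-6) + (-192) + (32) + (4) = -642.
Reducing mod 11: -642 ≡ 7 (mod 11).
Since F(a, b, c) ≡ 7 ≠ 0 (mod 11), P does NOT lie on the curve.
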